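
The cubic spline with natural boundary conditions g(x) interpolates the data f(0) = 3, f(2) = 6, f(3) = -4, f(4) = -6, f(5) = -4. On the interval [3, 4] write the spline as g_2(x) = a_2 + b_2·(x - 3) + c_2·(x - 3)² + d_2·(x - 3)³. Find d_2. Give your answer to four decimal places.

-2.1105

With σ_i denoting the second derivative at x_i, h_i = 2, 1, 1, 1, and Δ_i = (y_(i+1) − y_i)/h_i = 3/2, -10, -2, 2:
  2·σ_0 + 6·σ_1 + 1·σ_2 = 6(Δ_1 - Δ_0) = -69
  1·σ_1 + 4·σ_2 + 1·σ_3 = 6(Δ_2 - Δ_1) = 48
  1·σ_2 + 4·σ_3 + 1·σ_4 = 6(Δ_3 - Δ_2) = 24
Natural end conditions: σ_0 = σ_4 = 0.
Solving: σ_0 = 0, σ_1 = -1203/86, σ_2 = 642/43, σ_3 = 195/86, σ_4 = 0.
On [3, 4], with g_2(x) = a_2 + b_2·(x - 3) + c_2·(x - 3)² + d_2·(x - 3)³: c_2 = σ_2/2 = 321/43, d_2 = (σ_3 - σ_2)/(6h_2) = -363/172, b_2 = Δ_2 - h_2(2σ_2 + σ_3)/6 = -1265/172.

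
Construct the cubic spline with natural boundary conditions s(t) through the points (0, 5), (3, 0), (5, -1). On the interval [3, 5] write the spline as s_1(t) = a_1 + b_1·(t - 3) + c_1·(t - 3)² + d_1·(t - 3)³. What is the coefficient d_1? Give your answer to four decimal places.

Let M_i = s''(x_i). Step sizes h_i = 3, 2; slopes of the chords Δ_i = (y_(i+1) - y_i)/h_i = -5/3, -1/2.
  3·M_0 + 10·M_1 + 2·M_2 = 6(Δ_1 - Δ_0) = 7
Natural end conditions: M_0 = M_2 = 0.
Hence M_0 = 0, M_1 = 7/10, M_2 = 0.
On [3, 5], with s_1(t) = a_1 + b_1·(t - 3) + c_1·(t - 3)² + d_1·(t - 3)³: c_1 = M_1/2 = 7/20, d_1 = (M_2 - M_1)/(6h_1) = -7/120, b_1 = Δ_1 - h_1(2M_1 + M_2)/6 = -29/30.

-0.0583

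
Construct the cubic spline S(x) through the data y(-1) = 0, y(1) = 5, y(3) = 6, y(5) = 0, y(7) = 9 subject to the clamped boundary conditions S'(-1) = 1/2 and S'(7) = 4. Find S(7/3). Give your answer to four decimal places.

With M_i denoting the second derivative at x_i, h_i = 2, 2, 2, 2, and Δ_i = (y_(i+1) − y_i)/h_i = 5/2, 1/2, -3, 9/2:
  2·M_0 + 8·M_1 + 2·M_2 = 6(Δ_1 - Δ_0) = -12
  2·M_1 + 8·M_2 + 2·M_3 = 6(Δ_2 - Δ_1) = -21
  2·M_2 + 8·M_3 + 2·M_4 = 6(Δ_3 - Δ_2) = 45
Clamped end conditions give two more equations: 2h_0·M_0 + h_0·M_1 = 6(Δ_0 - S'(-1)) = 12 and h_3·M_3 + 2h_3·M_4 = 6(S'(7) - Δ_3) = -3.
Solving: M_0 = 103/28, M_1 = -19/14, M_2 = -17/4, M_3 = 55/7, M_4 = -131/28.
On [1, 3], S(x) = 5 + 79/28·(x - 1) - 19/28·(x - 1)² - 27/112·(x - 1)³.
With (x - 1) = 4/3: S(7/3) = 440/63.

6.9841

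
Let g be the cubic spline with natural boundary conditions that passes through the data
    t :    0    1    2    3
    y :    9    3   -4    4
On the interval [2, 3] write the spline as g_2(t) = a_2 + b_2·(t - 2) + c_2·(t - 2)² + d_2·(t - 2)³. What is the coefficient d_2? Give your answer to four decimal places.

Put σ_i = g'' at the i-th knot. Here h = (1, 1, 1) and Δ = (-6, -7, 8), so the interior equations h_(i-1)·σ_(i-1) + 2(h_(i-1)+h_i)·σ_i + h_i·σ_(i+1) = 6(Δ_i − Δ_(i-1)) read
  1·σ_0 + 4·σ_1 + 1·σ_2 = 6(Δ_1 - Δ_0) = -6
  1·σ_1 + 4·σ_2 + 1·σ_3 = 6(Δ_2 - Δ_1) = 90
Natural end conditions: σ_0 = σ_3 = 0.
Solving: σ_0 = 0, σ_1 = -38/5, σ_2 = 122/5, σ_3 = 0.
On [2, 3], with g_2(t) = a_2 + b_2·(t - 2) + c_2·(t - 2)² + d_2·(t - 2)³: c_2 = σ_2/2 = 61/5, d_2 = (σ_3 - σ_2)/(6h_2) = -61/15, b_2 = Δ_2 - h_2(2σ_2 + σ_3)/6 = -2/15.

-4.0667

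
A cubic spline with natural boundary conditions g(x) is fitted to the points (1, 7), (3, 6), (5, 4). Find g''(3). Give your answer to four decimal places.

Let M_i = g''(x_i). Step sizes h_i = 2, 2; slopes of the chords Δ_i = (y_(i+1) - y_i)/h_i = -1/2, -1.
  2·M_0 + 8·M_1 + 2·M_2 = 6(Δ_1 - Δ_0) = -3
Natural end conditions: M_0 = M_2 = 0.
Solving: M_0 = 0, M_1 = -3/8, M_2 = 0.

-0.3750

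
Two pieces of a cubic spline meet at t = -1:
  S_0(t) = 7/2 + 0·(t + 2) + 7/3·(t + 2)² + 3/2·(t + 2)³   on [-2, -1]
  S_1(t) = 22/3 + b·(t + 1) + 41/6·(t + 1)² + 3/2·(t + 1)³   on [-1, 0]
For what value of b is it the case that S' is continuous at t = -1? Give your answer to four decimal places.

S_0'(t) = 0 + 14/3·(t + 2) + 9/2·(t + 2)², so S_0'(-1) = 55/6. On the right, S_1'(-1) = b, so b = 55/6.

9.1667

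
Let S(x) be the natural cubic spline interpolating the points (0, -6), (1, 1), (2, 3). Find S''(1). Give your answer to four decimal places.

With M_i denoting the second derivative at x_i, h_i = 1, 1, and Δ_i = (y_(i+1) − y_i)/h_i = 7, 2:
  1·M_0 + 4·M_1 + 1·M_2 = 6(Δ_1 - Δ_0) = -30
Natural end conditions: M_0 = M_2 = 0.
Solving the tridiagonal system: M_0 = 0, M_1 = -15/2, M_2 = 0.

-7.5000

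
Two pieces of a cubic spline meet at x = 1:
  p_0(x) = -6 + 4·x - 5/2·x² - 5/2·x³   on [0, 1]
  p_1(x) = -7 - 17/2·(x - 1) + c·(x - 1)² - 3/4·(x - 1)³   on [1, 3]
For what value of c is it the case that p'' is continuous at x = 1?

-10

p_0''(x) = -5 - 15·x, so p_0''(1) = -20. On the right, p_1''(1) = 2c, so c = -10.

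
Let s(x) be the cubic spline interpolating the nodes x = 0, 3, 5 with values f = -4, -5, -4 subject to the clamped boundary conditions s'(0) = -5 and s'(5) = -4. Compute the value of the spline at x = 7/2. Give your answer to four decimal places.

Write M_i for s''(x_i). With h_i = 3, 2 and divided differences Δ_i = -1/3, 1/2, the continuity of s' gives the tridiagonal system
  3·M_0 + 10·M_1 + 2·M_2 = 6(Δ_1 - Δ_0) = 5
Clamped end conditions give two more equations: 2h_0·M_0 + h_0·M_1 = 6(Δ_0 - s'(0)) = 28 and h_1·M_1 + 2h_1·M_2 = 6(s'(5) - Δ_1) = -27.
Solving: M_0 = 131/30, M_1 = 3/5, M_2 = -141/20.
On [3, 5], s(x) = -5 + 49/20·(x - 3) + 3/10·(x - 3)² - 51/80·(x - 3)³.
With (x - 3) = 1/2: s(7/2) = -2419/640.

-3.7797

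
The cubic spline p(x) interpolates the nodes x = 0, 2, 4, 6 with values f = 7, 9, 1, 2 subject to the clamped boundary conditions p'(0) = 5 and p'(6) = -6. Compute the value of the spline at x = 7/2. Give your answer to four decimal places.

Let M_i = p''(x_i). Step sizes h_i = 2, 2, 2; slopes of the chords Δ_i = (y_(i+1) - y_i)/h_i = 1, -4, 1/2.
  2·M_0 + 8·M_1 + 2·M_2 = 6(Δ_1 - Δ_0) = -30
  2·M_1 + 8·M_2 + 2·M_3 = 6(Δ_2 - Δ_1) = 27
Clamped end conditions give two more equations: 2h_0·M_0 + h_0·M_1 = 6(Δ_0 - p'(0)) = -24 and h_2·M_2 + 2h_2·M_3 = 6(p'(6) - Δ_2) = -39.
Forward elimination and back-substitution give M_0 = -107/30, M_1 = -73/15, M_2 = 241/30, M_3 = -413/30.
On [2, 4], p(x) = 9 - 103/30·(x - 2) - 73/30·(x - 2)² + 43/40·(x - 2)³.
With (x - 2) = 3/2: p(7/2) = 641/320.

2.0031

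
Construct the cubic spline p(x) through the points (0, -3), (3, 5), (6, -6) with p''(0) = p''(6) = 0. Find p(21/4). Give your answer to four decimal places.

Put M_i = p'' at the i-th knot. Here h = (3, 3) and Δ = (8/3, -11/3), so the interior equations h_(i-1)·M_(i-1) + 2(h_(i-1)+h_i)·M_i + h_i·M_(i+1) = 6(Δ_i − Δ_(i-1)) read
  3·M_0 + 12·M_1 + 3·M_2 = 6(Δ_1 - Δ_0) = -38
Natural end conditions: M_0 = M_2 = 0.
Solving: M_0 = 0, M_1 = -19/6, M_2 = 0.
On [3, 6], p(x) = 5 - 1/2·(x - 3) - 19/12·(x - 3)² + 19/108·(x - 3)³.
With (x - 3) = 9/4: p(21/4) = -547/256.

-2.1367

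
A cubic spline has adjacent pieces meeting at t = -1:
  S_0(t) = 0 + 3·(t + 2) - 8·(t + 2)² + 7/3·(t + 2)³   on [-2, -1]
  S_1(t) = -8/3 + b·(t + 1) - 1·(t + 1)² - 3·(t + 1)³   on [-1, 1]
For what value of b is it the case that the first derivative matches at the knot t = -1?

-6

S_0'(t) = 3 - 16·(t + 2) + 7·(t + 2)², so S_0'(-1) = -6. On the right, S_1'(-1) = b, so b = -6.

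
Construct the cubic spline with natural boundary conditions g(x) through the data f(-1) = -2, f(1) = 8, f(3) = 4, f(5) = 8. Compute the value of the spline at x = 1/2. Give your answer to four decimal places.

Write σ_i for g''(x_i). With h_i = 2, 2, 2 and divided differences Δ_i = 5, -2, 2, the continuity of g' gives the tridiagonal system
  2·σ_0 + 8·σ_1 + 2·σ_2 = 6(Δ_1 - Δ_0) = -42
  2·σ_1 + 8·σ_2 + 2·σ_3 = 6(Δ_2 - Δ_1) = 24
Natural end conditions: σ_0 = σ_3 = 0.
Solving the tridiagonal system: σ_0 = 0, σ_1 = -32/5, σ_2 = 23/5, σ_3 = 0.
On [-1, 1], g(x) = -2 + 107/15·(x + 1) + 0·(x + 1)² - 8/15·(x + 1)³.
With (x + 1) = 3/2: g(1/2) = 69/10.

6.9000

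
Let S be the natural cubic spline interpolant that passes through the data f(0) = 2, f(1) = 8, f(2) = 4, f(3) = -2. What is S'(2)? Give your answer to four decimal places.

-6.2667

Write σ_i for S''(x_i). With h_i = 1, 1, 1 and divided differences Δ_i = 6, -4, -6, the continuity of S' gives the tridiagonal system
  1·σ_0 + 4·σ_1 + 1·σ_2 = 6(Δ_1 - Δ_0) = -60
  1·σ_1 + 4·σ_2 + 1·σ_3 = 6(Δ_2 - Δ_1) = -12
Natural end conditions: σ_0 = σ_3 = 0.
Solving: σ_0 = 0, σ_1 = -76/5, σ_2 = 4/5, σ_3 = 0.
On [2, 3], S'(t) = b_2 + 2c_2·(t - 2) + 3d_2·(t - 2)² with b_2 = Δ_2 - h_2(2σ_2 + σ_3)/6 = -94/15, c_2 = σ_2/2 = 2/5, d_2 = (σ_3 - σ_2)/(6h_2) = -2/15. So S'(2) = -94/15.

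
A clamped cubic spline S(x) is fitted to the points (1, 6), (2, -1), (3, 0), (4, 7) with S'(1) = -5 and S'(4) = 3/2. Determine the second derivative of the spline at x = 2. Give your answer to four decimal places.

12.1333

With M_i denoting the second derivative at x_i, h_i = 1, 1, 1, and Δ_i = (y_(i+1) − y_i)/h_i = -7, 1, 7:
  1·M_0 + 4·M_1 + 1·M_2 = 6(Δ_1 - Δ_0) = 48
  1·M_1 + 4·M_2 + 1·M_3 = 6(Δ_2 - Δ_1) = 36
Clamped end conditions give two more equations: 2h_0·M_0 + h_0·M_1 = 6(Δ_0 - S'(1)) = -12 and h_2·M_2 + 2h_2·M_3 = 6(S'(4) - Δ_2) = -33.
Solving: M_0 = -181/15, M_1 = 182/15, M_2 = 173/15, M_3 = -334/15.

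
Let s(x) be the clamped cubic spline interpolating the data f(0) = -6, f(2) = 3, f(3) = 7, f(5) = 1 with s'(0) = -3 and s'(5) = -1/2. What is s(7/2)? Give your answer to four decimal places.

Write M_i for s''(x_i). With h_i = 2, 1, 2 and divided differences Δ_i = 9/2, 4, -3, the continuity of s' gives the tridiagonal system
  2·M_0 + 6·M_1 + 1·M_2 = 6(Δ_1 - Δ_0) = -3
  1·M_1 + 6·M_2 + 2·M_3 = 6(Δ_2 - Δ_1) = -42
Clamped end conditions give two more equations: 2h_0·M_0 + h_0·M_1 = 6(Δ_0 - s'(0)) = 45 and h_2·M_2 + 2h_2·M_3 = 6(s'(5) - Δ_2) = 15.
Solving: M_0 = 103/8, M_1 = -13/4, M_2 = -37/4, M_3 = 67/8.
On [3, 5], s(x) = 7 + 3/8·(x - 3) - 37/8·(x - 3)² + 47/32·(x - 3)³.
With (x - 3) = 1/2: s(7/2) = 1591/256.

6.2148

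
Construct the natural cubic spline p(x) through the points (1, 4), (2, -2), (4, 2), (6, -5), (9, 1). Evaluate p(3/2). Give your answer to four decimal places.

0.3329

Let M_i = p''(x_i). Step sizes h_i = 1, 2, 2, 3; slopes of the chords Δ_i = (y_(i+1) - y_i)/h_i = -6, 2, -7/2, 2.
  1·M_0 + 6·M_1 + 2·M_2 = 6(Δ_1 - Δ_0) = 48
  2·M_1 + 8·M_2 + 2·M_3 = 6(Δ_2 - Δ_1) = -33
  2·M_2 + 10·M_3 + 3·M_4 = 6(Δ_3 - Δ_2) = 33
Natural end conditions: M_0 = M_4 = 0.
Solving: M_0 = 0, M_1 = 555/52, M_2 = -417/52, M_3 = 255/52, M_4 = 0.
On [1, 2], p(x) = 4 - 809/104·(x - 1) + 0·(x - 1)² + 185/104·(x - 1)³.
With (x - 1) = 1/2: p(3/2) = 277/832.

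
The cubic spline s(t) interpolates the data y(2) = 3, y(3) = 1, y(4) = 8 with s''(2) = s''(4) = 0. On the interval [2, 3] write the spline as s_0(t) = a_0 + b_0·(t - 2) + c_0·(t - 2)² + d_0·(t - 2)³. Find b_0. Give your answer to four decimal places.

-4.2500

Let σ_i = s''(x_i). Step sizes h_i = 1, 1; slopes of the chords Δ_i = (y_(i+1) - y_i)/h_i = -2, 7.
  1·σ_0 + 4·σ_1 + 1·σ_2 = 6(Δ_1 - Δ_0) = 54
Natural end conditions: σ_0 = σ_2 = 0.
Forward elimination and back-substitution give σ_0 = 0, σ_1 = 27/2, σ_2 = 0.
On [2, 3], with s_0(t) = a_0 + b_0·(t - 2) + c_0·(t - 2)² + d_0·(t - 2)³: c_0 = σ_0/2 = 0, d_0 = (σ_1 - σ_0)/(6h_0) = 9/4, b_0 = Δ_0 - h_0(2σ_0 + σ_1)/6 = -17/4.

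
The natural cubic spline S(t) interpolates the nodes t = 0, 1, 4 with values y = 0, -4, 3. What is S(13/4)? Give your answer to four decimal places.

-0.4199

With σ_i denoting the second derivative at x_i, h_i = 1, 3, and Δ_i = (y_(i+1) − y_i)/h_i = -4, 7/3:
  1·σ_0 + 8·σ_1 + 3·σ_2 = 6(Δ_1 - Δ_0) = 38
Natural end conditions: σ_0 = σ_2 = 0.
Hence σ_0 = 0, σ_1 = 19/4, σ_2 = 0.
On [1, 4], S(t) = -4 - 29/12·(t - 1) + 19/8·(t - 1)² - 19/72·(t - 1)³.
With (t - 1) = 9/4: S(13/4) = -215/512.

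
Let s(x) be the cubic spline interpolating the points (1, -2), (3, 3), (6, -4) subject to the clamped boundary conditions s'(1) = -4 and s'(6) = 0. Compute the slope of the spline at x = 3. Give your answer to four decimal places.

2.0500

Let M_i = s''(x_i). Step sizes h_i = 2, 3; slopes of the chords Δ_i = (y_(i+1) - y_i)/h_i = 5/2, -7/3.
  2·M_0 + 10·M_1 + 3·M_2 = 6(Δ_1 - Δ_0) = -29
Clamped end conditions give two more equations: 2h_0·M_0 + h_0·M_1 = 6(Δ_0 - s'(1)) = 39 and h_1·M_1 + 2h_1·M_2 = 6(s'(6) - Δ_1) = 14.
Solving: M_0 = 269/20, M_1 = -37/5, M_2 = 181/30.
On [3, 6], s'(x) = b_1 + 2c_1·(x - 3) + 3d_1·(x - 3)² with b_1 = Δ_1 - h_1(2M_1 + M_2)/6 = 41/20, c_1 = M_1/2 = -37/10, d_1 = (M_2 - M_1)/(6h_1) = 403/540. So s'(3) = 41/20.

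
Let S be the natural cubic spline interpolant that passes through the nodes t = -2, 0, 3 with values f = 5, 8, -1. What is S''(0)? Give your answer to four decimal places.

-2.7000

Write M_i for S''(x_i). With h_i = 2, 3 and divided differences Δ_i = 3/2, -3, the continuity of S' gives the tridiagonal system
  2·M_0 + 10·M_1 + 3·M_2 = 6(Δ_1 - Δ_0) = -27
Natural end conditions: M_0 = M_2 = 0.
Solving: M_0 = 0, M_1 = -27/10, M_2 = 0.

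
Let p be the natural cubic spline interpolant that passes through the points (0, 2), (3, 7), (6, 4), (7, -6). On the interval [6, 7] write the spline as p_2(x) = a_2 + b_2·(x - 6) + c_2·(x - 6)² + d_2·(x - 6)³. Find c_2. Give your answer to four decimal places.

-3.4483

With m_i denoting the second derivative at x_i, h_i = 3, 3, 1, and Δ_i = (y_(i+1) − y_i)/h_i = 5/3, -1, -10:
  3·m_0 + 12·m_1 + 3·m_2 = 6(Δ_1 - Δ_0) = -16
  3·m_1 + 8·m_2 + 1·m_3 = 6(Δ_2 - Δ_1) = -54
Natural end conditions: m_0 = m_3 = 0.
Solving the tridiagonal system: m_0 = 0, m_1 = 34/87, m_2 = -200/29, m_3 = 0.
On [6, 7], with p_2(x) = a_2 + b_2·(x - 6) + c_2·(x - 6)² + d_2·(x - 6)³: c_2 = m_2/2 = -100/29, d_2 = (m_3 - m_2)/(6h_2) = 100/87, b_2 = Δ_2 - h_2(2m_2 + m_3)/6 = -670/87.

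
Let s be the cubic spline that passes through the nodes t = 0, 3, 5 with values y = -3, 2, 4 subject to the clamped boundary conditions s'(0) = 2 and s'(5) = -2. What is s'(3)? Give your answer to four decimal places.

Let m_i = s''(x_i). Step sizes h_i = 3, 2; slopes of the chords Δ_i = (y_(i+1) - y_i)/h_i = 5/3, 1.
  3·m_0 + 10·m_1 + 2·m_2 = 6(Δ_1 - Δ_0) = -4
Clamped end conditions give two more equations: 2h_0·m_0 + h_0·m_1 = 6(Δ_0 - s'(0)) = -2 and h_1·m_1 + 2h_1·m_2 = 6(s'(5) - Δ_1) = -18.
Hence m_0 = -11/15, m_1 = 4/5, m_2 = -49/10.
On [3, 5], s'(t) = b_1 + 2c_1·(t - 3) + 3d_1·(t - 3)² with b_1 = Δ_1 - h_1(2m_1 + m_2)/6 = 21/10, c_1 = m_1/2 = 2/5, d_1 = (m_2 - m_1)/(6h_1) = -19/40. So s'(3) = 21/10.

2.1000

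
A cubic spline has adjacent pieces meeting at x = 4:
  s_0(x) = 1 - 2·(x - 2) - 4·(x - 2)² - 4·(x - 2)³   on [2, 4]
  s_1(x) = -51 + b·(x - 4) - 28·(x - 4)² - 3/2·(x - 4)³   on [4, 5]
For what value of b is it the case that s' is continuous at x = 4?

s_0'(x) = -2 - 8·(x - 2) - 12·(x - 2)², so s_0'(4) = -66. On the right, s_1'(4) = b, so b = -66.

-66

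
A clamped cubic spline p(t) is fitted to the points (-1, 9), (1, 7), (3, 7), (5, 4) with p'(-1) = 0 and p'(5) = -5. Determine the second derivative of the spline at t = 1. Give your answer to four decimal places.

1.3333

With σ_i denoting the second derivative at x_i, h_i = 2, 2, 2, and Δ_i = (y_(i+1) − y_i)/h_i = -1, 0, -3/2:
  2·σ_0 + 8·σ_1 + 2·σ_2 = 6(Δ_1 - Δ_0) = 6
  2·σ_1 + 8·σ_2 + 2·σ_3 = 6(Δ_2 - Δ_1) = -9
Clamped end conditions give two more equations: 2h_0·σ_0 + h_0·σ_1 = 6(Δ_0 - p'(-1)) = -6 and h_2·σ_2 + 2h_2·σ_3 = 6(p'(5) - Δ_2) = -21.
Solving: σ_0 = -13/6, σ_1 = 4/3, σ_2 = -1/6, σ_3 = -31/6.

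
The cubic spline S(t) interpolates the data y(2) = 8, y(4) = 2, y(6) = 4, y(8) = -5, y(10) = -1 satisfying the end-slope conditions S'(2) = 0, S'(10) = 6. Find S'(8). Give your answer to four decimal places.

-2.9732

Put M_i = S'' at the i-th knot. Here h = (2, 2, 2, 2) and Δ = (-3, 1, -9/2, 2), so the interior equations h_(i-1)·M_(i-1) + 2(h_(i-1)+h_i)·M_i + h_i·M_(i+1) = 6(Δ_i − Δ_(i-1)) read
  2·M_0 + 8·M_1 + 2·M_2 = 6(Δ_1 - Δ_0) = 24
  2·M_1 + 8·M_2 + 2·M_3 = 6(Δ_2 - Δ_1) = -33
  2·M_2 + 8·M_3 + 2·M_4 = 6(Δ_3 - Δ_2) = 39
Clamped end conditions give two more equations: 2h_0·M_0 + h_0·M_1 = 6(Δ_0 - S'(2)) = -18 and h_3·M_3 + 2h_3·M_4 = 6(S'(10) - Δ_3) = 24.
Solving the tridiagonal system: M_0 = -885/112, M_1 = 381/56, M_2 = -117/16, M_3 = 333/56, M_4 = 339/112.
On [8, 10], S'(t) = b_3 + 2c_3·(t - 8) + 3d_3·(t - 8)² with b_3 = Δ_3 - h_3(2M_3 + M_4)/6 = -333/112, c_3 = M_3/2 = 333/112, d_3 = (M_4 - M_3)/(6h_3) = -109/448. So S'(8) = -333/112.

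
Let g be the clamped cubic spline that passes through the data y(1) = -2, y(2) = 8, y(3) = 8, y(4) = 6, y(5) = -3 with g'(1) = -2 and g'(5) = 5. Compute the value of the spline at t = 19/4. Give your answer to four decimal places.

Write M_i for g''(x_i). With h_i = 1, 1, 1, 1 and divided differences Δ_i = 10, 0, -2, -9, the continuity of g' gives the tridiagonal system
  1·M_0 + 4·M_1 + 1·M_2 = 6(Δ_1 - Δ_0) = -60
  1·M_1 + 4·M_2 + 1·M_3 = 6(Δ_2 - Δ_1) = -12
  1·M_2 + 4·M_3 + 1·M_4 = 6(Δ_3 - Δ_2) = -42
Clamped end conditions give two more equations: 2h_0·M_0 + h_0·M_1 = 6(Δ_0 - g'(1)) = 72 and h_3·M_3 + 2h_3·M_4 = 6(g'(5) - Δ_3) = 84.
Solving the tridiagonal system: M_0 = 719/14, M_1 = -215/7, M_2 = 23/2, M_3 = -191/7, M_4 = 779/14.
On [4, 5], g(t) = 6 - 257/28·(t - 4) - 191/14·(t - 4)² + 387/28·(t - 4)³.
With (t - 4) = 3/4: g(19/4) = -4887/1792.

-2.7271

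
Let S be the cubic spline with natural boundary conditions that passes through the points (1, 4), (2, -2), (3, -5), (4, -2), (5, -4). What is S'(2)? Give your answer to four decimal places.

Write M_i for S''(x_i). With h_i = 1, 1, 1, 1 and divided differences Δ_i = -6, -3, 3, -2, the continuity of S' gives the tridiagonal system
  1·M_0 + 4·M_1 + 1·M_2 = 6(Δ_1 - Δ_0) = 18
  1·M_1 + 4·M_2 + 1·M_3 = 6(Δ_2 - Δ_1) = 36
  1·M_2 + 4·M_3 + 1·M_4 = 6(Δ_3 - Δ_2) = -30
Natural end conditions: M_0 = M_4 = 0.
Solving the tridiagonal system: M_0 = 0, M_1 = 12/7, M_2 = 78/7, M_3 = -72/7, M_4 = 0.
On [2, 3], S'(x) = b_1 + 2c_1·(x - 2) + 3d_1·(x - 2)² with b_1 = Δ_1 - h_1(2M_1 + M_2)/6 = -38/7, c_1 = M_1/2 = 6/7, d_1 = (M_2 - M_1)/(6h_1) = 11/7. So S'(2) = -38/7.

-5.4286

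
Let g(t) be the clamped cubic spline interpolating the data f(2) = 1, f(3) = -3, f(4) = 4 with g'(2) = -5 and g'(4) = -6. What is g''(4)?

-56

Let m_i = g''(x_i). Step sizes h_i = 1, 1; slopes of the chords Δ_i = (y_(i+1) - y_i)/h_i = -4, 7.
  1·m_0 + 4·m_1 + 1·m_2 = 6(Δ_1 - Δ_0) = 66
Clamped end conditions give two more equations: 2h_0·m_0 + h_0·m_1 = 6(Δ_0 - g'(2)) = 6 and h_1·m_1 + 2h_1·m_2 = 6(g'(4) - Δ_1) = -78.
Hence m_0 = -14, m_1 = 34, m_2 = -56.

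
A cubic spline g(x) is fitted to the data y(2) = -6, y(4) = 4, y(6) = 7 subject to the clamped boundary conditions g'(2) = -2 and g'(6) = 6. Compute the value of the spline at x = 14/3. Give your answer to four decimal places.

5.0370

With σ_i denoting the second derivative at x_i, h_i = 2, 2, and Δ_i = (y_(i+1) − y_i)/h_i = 5, 3/2:
  2·σ_0 + 8·σ_1 + 2·σ_2 = 6(Δ_1 - Δ_0) = -21
Clamped end conditions give two more equations: 2h_0·σ_0 + h_0·σ_1 = 6(Δ_0 - g'(2)) = 42 and h_1·σ_1 + 2h_1·σ_2 = 6(g'(6) - Δ_1) = 27.
Solving: σ_0 = 121/8, σ_1 = -37/4, σ_2 = 91/8.
On [4, 6], g(x) = 4 + 31/8·(x - 4) - 37/8·(x - 4)² + 55/32·(x - 4)³.
With (x - 4) = 2/3: g(14/3) = 136/27.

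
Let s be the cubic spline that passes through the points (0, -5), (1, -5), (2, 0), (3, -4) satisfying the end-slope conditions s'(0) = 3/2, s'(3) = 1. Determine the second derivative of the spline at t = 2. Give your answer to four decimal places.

With σ_i denoting the second derivative at x_i, h_i = 1, 1, 1, and Δ_i = (y_(i+1) − y_i)/h_i = 0, 5, -4:
  1·σ_0 + 4·σ_1 + 1·σ_2 = 6(Δ_1 - Δ_0) = 30
  1·σ_1 + 4·σ_2 + 1·σ_3 = 6(Δ_2 - Δ_1) = -54
Clamped end conditions give two more equations: 2h_0·σ_0 + h_0·σ_1 = 6(Δ_0 - s'(0)) = -9 and h_2·σ_2 + 2h_2·σ_3 = 6(s'(3) - Δ_2) = 30.
Solving: σ_0 = -194/15, σ_1 = 253/15, σ_2 = -368/15, σ_3 = 409/15.

-24.5333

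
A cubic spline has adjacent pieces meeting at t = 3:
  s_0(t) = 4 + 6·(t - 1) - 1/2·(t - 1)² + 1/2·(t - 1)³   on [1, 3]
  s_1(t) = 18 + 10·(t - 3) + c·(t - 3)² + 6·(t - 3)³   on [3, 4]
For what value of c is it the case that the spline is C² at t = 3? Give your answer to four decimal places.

s_0''(t) = -1 + 3·(t - 1), so s_0''(3) = 5. On the right, s_1''(3) = 2c, so c = 5/2.

2.5000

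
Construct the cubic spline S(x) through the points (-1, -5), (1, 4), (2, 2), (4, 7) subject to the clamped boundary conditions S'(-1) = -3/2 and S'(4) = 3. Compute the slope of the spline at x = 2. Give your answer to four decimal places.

-1.5938

With M_i denoting the second derivative at x_i, h_i = 2, 1, 2, and Δ_i = (y_(i+1) − y_i)/h_i = 9/2, -2, 5/2:
  2·M_0 + 6·M_1 + 1·M_2 = 6(Δ_1 - Δ_0) = -39
  1·M_1 + 6·M_2 + 2·M_3 = 6(Δ_2 - Δ_1) = 27
Clamped end conditions give two more equations: 2h_0·M_0 + h_0·M_1 = 6(Δ_0 - S'(-1)) = 36 and h_2·M_2 + 2h_2·M_3 = 6(S'(4) - Δ_2) = 3.
Solving: M_0 = 495/32, M_1 = -207/16, M_2 = 123/16, M_3 = -99/32.
On [2, 4], S'(x) = b_2 + 2c_2·(x - 2) + 3d_2·(x - 2)² with b_2 = Δ_2 - h_2(2M_2 + M_3)/6 = -51/32, c_2 = M_2/2 = 123/32, d_2 = (M_3 - M_2)/(6h_2) = -115/128. So S'(2) = -51/32.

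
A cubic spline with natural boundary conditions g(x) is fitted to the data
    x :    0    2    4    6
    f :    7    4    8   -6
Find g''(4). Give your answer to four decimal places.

-7.9000

Put σ_i = g'' at the i-th knot. Here h = (2, 2, 2) and Δ = (-3/2, 2, -7), so the interior equations h_(i-1)·σ_(i-1) + 2(h_(i-1)+h_i)·σ_i + h_i·σ_(i+1) = 6(Δ_i − Δ_(i-1)) read
  2·σ_0 + 8·σ_1 + 2·σ_2 = 6(Δ_1 - Δ_0) = 21
  2·σ_1 + 8·σ_2 + 2·σ_3 = 6(Δ_2 - Δ_1) = -54
Natural end conditions: σ_0 = σ_3 = 0.
Hence σ_0 = 0, σ_1 = 23/5, σ_2 = -79/10, σ_3 = 0.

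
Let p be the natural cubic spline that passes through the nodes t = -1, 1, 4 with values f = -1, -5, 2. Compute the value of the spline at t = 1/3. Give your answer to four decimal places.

-4.3086

Let m_i = p''(x_i). Step sizes h_i = 2, 3; slopes of the chords Δ_i = (y_(i+1) - y_i)/h_i = -2, 7/3.
  2·m_0 + 10·m_1 + 3·m_2 = 6(Δ_1 - Δ_0) = 26
Natural end conditions: m_0 = m_2 = 0.
Solving: m_0 = 0, m_1 = 13/5, m_2 = 0.
On [-1, 1], p(t) = -1 - 43/15·(t + 1) + 0·(t + 1)² + 13/60·(t + 1)³.
With (t + 1) = 4/3: p(1/3) = -349/81.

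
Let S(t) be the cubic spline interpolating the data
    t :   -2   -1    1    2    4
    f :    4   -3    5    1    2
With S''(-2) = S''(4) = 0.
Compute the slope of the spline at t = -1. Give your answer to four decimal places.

Write M_i for S''(x_i). With h_i = 1, 2, 1, 2 and divided differences Δ_i = -7, 4, -4, 1/2, the continuity of S' gives the tridiagonal system
  1·M_0 + 6·M_1 + 2·M_2 = 6(Δ_1 - Δ_0) = 66
  2·M_1 + 6·M_2 + 1·M_3 = 6(Δ_2 - Δ_1) = -48
  1·M_2 + 6·M_3 + 2·M_4 = 6(Δ_3 - Δ_2) = 27
Natural end conditions: M_0 = M_4 = 0.
Forward elimination and back-substitution give M_0 = 0, M_1 = 490/31, M_2 = -447/31, M_3 = 214/31, M_4 = 0.
On [-1, 1], S'(t) = b_1 + 2c_1·(t + 1) + 3d_1·(t + 1)² with b_1 = Δ_1 - h_1(2M_1 + M_2)/6 = -161/93, c_1 = M_1/2 = 245/31, d_1 = (M_2 - M_1)/(6h_1) = -937/372. So S'(-1) = -161/93.

-1.7312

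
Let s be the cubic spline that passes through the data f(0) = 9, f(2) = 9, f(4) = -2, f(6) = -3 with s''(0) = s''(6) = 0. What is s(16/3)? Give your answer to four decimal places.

Let M_i = s''(x_i). Step sizes h_i = 2, 2, 2; slopes of the chords Δ_i = (y_(i+1) - y_i)/h_i = 0, -11/2, -1/2.
  2·M_0 + 8·M_1 + 2·M_2 = 6(Δ_1 - Δ_0) = -33
  2·M_1 + 8·M_2 + 2·M_3 = 6(Δ_2 - Δ_1) = 30
Natural end conditions: M_0 = M_3 = 0.
Hence M_0 = 0, M_1 = -27/5, M_2 = 51/10, M_3 = 0.
On [4, 6], s(x) = -2 - 39/10·(x - 4) + 51/20·(x - 4)² - 17/40·(x - 4)³.
With (x - 4) = 4/3: s(16/3) = -496/135.

-3.6741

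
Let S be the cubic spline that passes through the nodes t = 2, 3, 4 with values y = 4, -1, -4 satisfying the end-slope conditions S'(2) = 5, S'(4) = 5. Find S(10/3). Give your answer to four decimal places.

-3.4074

With σ_i denoting the second derivative at x_i, h_i = 1, 1, and Δ_i = (y_(i+1) − y_i)/h_i = -5, -3:
  1·σ_0 + 4·σ_1 + 1·σ_2 = 6(Δ_1 - Δ_0) = 12
Clamped end conditions give two more equations: 2h_0·σ_0 + h_0·σ_1 = 6(Δ_0 - S'(2)) = -60 and h_1·σ_1 + 2h_1·σ_2 = 6(S'(4) - Δ_1) = 48.
Forward elimination and back-substitution give σ_0 = -33, σ_1 = 6, σ_2 = 21.
On [3, 4], S(t) = -1 - 17/2·(t - 3) + 3·(t - 3)² + 5/2·(t - 3)³.
With (t - 3) = 1/3: S(10/3) = -92/27.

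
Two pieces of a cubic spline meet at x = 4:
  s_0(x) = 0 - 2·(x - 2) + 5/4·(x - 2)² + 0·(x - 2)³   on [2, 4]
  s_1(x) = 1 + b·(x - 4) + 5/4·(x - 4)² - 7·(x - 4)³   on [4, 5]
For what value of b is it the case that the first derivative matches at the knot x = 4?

s_0'(x) = -2 + 5/2·(x - 2) + 0·(x - 2)², so s_0'(4) = 3. On the right, s_1'(4) = b, so b = 3.

3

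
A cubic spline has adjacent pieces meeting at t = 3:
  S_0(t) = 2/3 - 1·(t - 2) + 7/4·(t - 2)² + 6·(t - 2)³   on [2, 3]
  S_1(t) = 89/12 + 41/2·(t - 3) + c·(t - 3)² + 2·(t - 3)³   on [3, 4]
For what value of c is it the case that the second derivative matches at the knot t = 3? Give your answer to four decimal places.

19.7500

S_0''(t) = 7/2 + 36·(t - 2), so S_0''(3) = 79/2. On the right, S_1''(3) = 2c, so c = 79/4.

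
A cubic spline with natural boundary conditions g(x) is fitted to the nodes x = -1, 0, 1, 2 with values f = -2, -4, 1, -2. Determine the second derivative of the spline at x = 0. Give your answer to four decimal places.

14.4000

Write σ_i for g''(x_i). With h_i = 1, 1, 1 and divided differences Δ_i = -2, 5, -3, the continuity of g' gives the tridiagonal system
  1·σ_0 + 4·σ_1 + 1·σ_2 = 6(Δ_1 - Δ_0) = 42
  1·σ_1 + 4·σ_2 + 1·σ_3 = 6(Δ_2 - Δ_1) = -48
Natural end conditions: σ_0 = σ_3 = 0.
Solving the tridiagonal system: σ_0 = 0, σ_1 = 72/5, σ_2 = -78/5, σ_3 = 0.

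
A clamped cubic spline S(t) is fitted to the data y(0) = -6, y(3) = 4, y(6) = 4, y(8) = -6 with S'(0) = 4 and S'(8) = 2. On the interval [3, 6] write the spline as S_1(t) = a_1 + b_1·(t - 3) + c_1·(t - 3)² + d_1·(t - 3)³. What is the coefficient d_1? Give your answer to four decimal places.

-0.3070

Write M_i for S''(x_i). With h_i = 3, 3, 2 and divided differences Δ_i = 10/3, 0, -5, the continuity of S' gives the tridiagonal system
  3·M_0 + 12·M_1 + 3·M_2 = 6(Δ_1 - Δ_0) = -20
  3·M_1 + 10·M_2 + 2·M_3 = 6(Δ_2 - Δ_1) = -30
Clamped end conditions give two more equations: 2h_0·M_0 + h_0·M_1 = 6(Δ_0 - S'(0)) = -4 and h_2·M_2 + 2h_2·M_3 = 6(S'(8) - Δ_2) = 42.
Hence M_0 = -35/57, M_1 = -2/19, M_2 = -107/19, M_3 = 253/19.
On [3, 6], with S_1(t) = a_1 + b_1·(t - 3) + c_1·(t - 3)² + d_1·(t - 3)³: c_1 = M_1/2 = -1/19, d_1 = (M_2 - M_1)/(6h_1) = -35/114, b_1 = Δ_1 - h_1(2M_1 + M_2)/6 = 111/38.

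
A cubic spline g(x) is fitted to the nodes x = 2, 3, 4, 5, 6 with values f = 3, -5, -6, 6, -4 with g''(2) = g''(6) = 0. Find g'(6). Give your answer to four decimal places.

-16.6964

Let m_i = g''(x_i). Step sizes h_i = 1, 1, 1, 1; slopes of the chords Δ_i = (y_(i+1) - y_i)/h_i = -8, -1, 12, -10.
  1·m_0 + 4·m_1 + 1·m_2 = 6(Δ_1 - Δ_0) = 42
  1·m_1 + 4·m_2 + 1·m_3 = 6(Δ_2 - Δ_1) = 78
  1·m_2 + 4·m_3 + 1·m_4 = 6(Δ_3 - Δ_2) = -132
Natural end conditions: m_0 = m_4 = 0.
Forward elimination and back-substitution give m_0 = 0, m_1 = 93/28, m_2 = 201/7, m_3 = -1125/28, m_4 = 0.
On [5, 6], g'(x) = b_3 + 2c_3·(x - 5) + 3d_3·(x - 5)² with b_3 = Δ_3 - h_3(2m_3 + m_4)/6 = 95/28, c_3 = m_3/2 = -1125/56, d_3 = (m_4 - m_3)/(6h_3) = 375/56. So g'(6) = -935/56.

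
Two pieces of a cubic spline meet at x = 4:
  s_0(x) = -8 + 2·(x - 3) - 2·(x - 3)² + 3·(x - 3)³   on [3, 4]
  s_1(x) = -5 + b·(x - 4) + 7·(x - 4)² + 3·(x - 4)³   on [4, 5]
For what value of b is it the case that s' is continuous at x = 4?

s_0'(x) = 2 - 4·(x - 3) + 9·(x - 3)², so s_0'(4) = 7. On the right, s_1'(4) = b, so b = 7.

7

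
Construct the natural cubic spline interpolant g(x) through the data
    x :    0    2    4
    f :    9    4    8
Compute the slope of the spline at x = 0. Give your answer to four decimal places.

-3.6250

Let M_i = g''(x_i). Step sizes h_i = 2, 2; slopes of the chords Δ_i = (y_(i+1) - y_i)/h_i = -5/2, 2.
  2·M_0 + 8·M_1 + 2·M_2 = 6(Δ_1 - Δ_0) = 27
Natural end conditions: M_0 = M_2 = 0.
Hence M_0 = 0, M_1 = 27/8, M_2 = 0.
On [0, 2], g'(x) = b_0 + 2c_0·x + 3d_0·x² with b_0 = Δ_0 - h_0(2M_0 + M_1)/6 = -29/8, c_0 = M_0/2 = 0, d_0 = (M_1 - M_0)/(6h_0) = 9/32. So g'(0) = -29/8.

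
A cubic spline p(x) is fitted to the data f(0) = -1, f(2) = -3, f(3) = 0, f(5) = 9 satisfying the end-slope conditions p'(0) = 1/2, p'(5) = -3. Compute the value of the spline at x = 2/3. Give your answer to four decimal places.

With M_i denoting the second derivative at x_i, h_i = 2, 1, 2, and Δ_i = (y_(i+1) − y_i)/h_i = -1, 3, 9/2:
  2·M_0 + 6·M_1 + 1·M_2 = 6(Δ_1 - Δ_0) = 24
  1·M_1 + 6·M_2 + 2·M_3 = 6(Δ_2 - Δ_1) = 9
Clamped end conditions give two more equations: 2h_0·M_0 + h_0·M_1 = 6(Δ_0 - p'(0)) = -9 and h_2·M_2 + 2h_2·M_3 = 6(p'(5) - Δ_2) = -45.
Solving: M_0 = -73/16, M_1 = 37/8, M_2 = 43/8, M_3 = -223/16.
On [0, 2], p(x) = -1 + 1/2·x - 73/32·x² + 49/64·x³.
With x = 2/3: p(2/3) = -157/108.

-1.4537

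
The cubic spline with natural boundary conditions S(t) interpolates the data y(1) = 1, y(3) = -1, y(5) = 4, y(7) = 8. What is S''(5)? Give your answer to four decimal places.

-1.1000

Write m_i for S''(x_i). With h_i = 2, 2, 2 and divided differences Δ_i = -1, 5/2, 2, the continuity of S' gives the tridiagonal system
  2·m_0 + 8·m_1 + 2·m_2 = 6(Δ_1 - Δ_0) = 21
  2·m_1 + 8·m_2 + 2·m_3 = 6(Δ_2 - Δ_1) = -3
Natural end conditions: m_0 = m_3 = 0.
Hence m_0 = 0, m_1 = 29/10, m_2 = -11/10, m_3 = 0.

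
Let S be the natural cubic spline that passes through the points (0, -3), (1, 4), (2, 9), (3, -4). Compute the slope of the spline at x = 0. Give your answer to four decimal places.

Write M_i for S''(x_i). With h_i = 1, 1, 1 and divided differences Δ_i = 7, 5, -13, the continuity of S' gives the tridiagonal system
  1·M_0 + 4·M_1 + 1·M_2 = 6(Δ_1 - Δ_0) = -12
  1·M_1 + 4·M_2 + 1·M_3 = 6(Δ_2 - Δ_1) = -108
Natural end conditions: M_0 = M_3 = 0.
Solving: M_0 = 0, M_1 = 4, M_2 = -28, M_3 = 0.
On [0, 1], S'(x) = b_0 + 2c_0·x + 3d_0·x² with b_0 = Δ_0 - h_0(2M_0 + M_1)/6 = 19/3, c_0 = M_0/2 = 0, d_0 = (M_1 - M_0)/(6h_0) = 2/3. So S'(0) = 19/3.

6.3333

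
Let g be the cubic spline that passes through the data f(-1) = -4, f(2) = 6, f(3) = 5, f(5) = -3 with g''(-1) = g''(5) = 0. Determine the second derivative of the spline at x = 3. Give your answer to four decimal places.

-2.5106

Put σ_i = g'' at the i-th knot. Here h = (3, 1, 2) and Δ = (10/3, -1, -4), so the interior equations h_(i-1)·σ_(i-1) + 2(h_(i-1)+h_i)·σ_i + h_i·σ_(i+1) = 6(Δ_i − Δ_(i-1)) read
  3·σ_0 + 8·σ_1 + 1·σ_2 = 6(Δ_1 - Δ_0) = -26
  1·σ_1 + 6·σ_2 + 2·σ_3 = 6(Δ_2 - Δ_1) = -18
Natural end conditions: σ_0 = σ_3 = 0.
Solving the tridiagonal system: σ_0 = 0, σ_1 = -138/47, σ_2 = -118/47, σ_3 = 0.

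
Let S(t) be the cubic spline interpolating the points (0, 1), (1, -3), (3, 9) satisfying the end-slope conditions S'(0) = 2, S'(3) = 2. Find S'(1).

Let M_i = S''(x_i). Step sizes h_i = 1, 2; slopes of the chords Δ_i = (y_(i+1) - y_i)/h_i = -4, 6.
  1·M_0 + 6·M_1 + 2·M_2 = 6(Δ_1 - Δ_0) = 60
Clamped end conditions give two more equations: 2h_0·M_0 + h_0·M_1 = 6(Δ_0 - S'(0)) = -36 and h_1·M_1 + 2h_1·M_2 = 6(S'(3) - Δ_1) = -24.
Solving: M_0 = -28, M_1 = 20, M_2 = -16.
On [1, 3], S'(t) = b_1 + 2c_1·(t - 1) + 3d_1·(t - 1)² with b_1 = Δ_1 - h_1(2M_1 + M_2)/6 = -2, c_1 = M_1/2 = 10, d_1 = (M_2 - M_1)/(6h_1) = -3. So S'(1) = -2.

-2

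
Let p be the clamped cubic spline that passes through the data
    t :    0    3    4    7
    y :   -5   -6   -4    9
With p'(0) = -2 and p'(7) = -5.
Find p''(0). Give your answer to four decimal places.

1.4667

Write M_i for p''(x_i). With h_i = 3, 1, 3 and divided differences Δ_i = -1/3, 2, 13/3, the continuity of p' gives the tridiagonal system
  3·M_0 + 8·M_1 + 1·M_2 = 6(Δ_1 - Δ_0) = 14
  1·M_1 + 8·M_2 + 3·M_3 = 6(Δ_2 - Δ_1) = 14
Clamped end conditions give two more equations: 2h_0·M_0 + h_0·M_1 = 6(Δ_0 - p'(0)) = 10 and h_2·M_2 + 2h_2·M_3 = 6(p'(7) - Δ_2) = -56.
Forward elimination and back-substitution give M_0 = 22/15, M_1 = 2/5, M_2 = 32/5, M_3 = -188/15.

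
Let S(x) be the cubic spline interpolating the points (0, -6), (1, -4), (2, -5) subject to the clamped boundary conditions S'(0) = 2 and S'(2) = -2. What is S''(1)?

-5

Let m_i = S''(x_i). Step sizes h_i = 1, 1; slopes of the chords Δ_i = (y_(i+1) - y_i)/h_i = 2, -1.
  1·m_0 + 4·m_1 + 1·m_2 = 6(Δ_1 - Δ_0) = -18
Clamped end conditions give two more equations: 2h_0·m_0 + h_0·m_1 = 6(Δ_0 - S'(0)) = 0 and h_1·m_1 + 2h_1·m_2 = 6(S'(2) - Δ_1) = -6.
Solving: m_0 = 5/2, m_1 = -5, m_2 = -1/2.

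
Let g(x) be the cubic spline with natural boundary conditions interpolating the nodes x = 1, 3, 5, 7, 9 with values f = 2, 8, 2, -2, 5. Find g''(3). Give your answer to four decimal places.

-4.7411

With m_i denoting the second derivative at x_i, h_i = 2, 2, 2, 2, and Δ_i = (y_(i+1) − y_i)/h_i = 3, -3, -2, 7/2:
  2·m_0 + 8·m_1 + 2·m_2 = 6(Δ_1 - Δ_0) = -36
  2·m_1 + 8·m_2 + 2·m_3 = 6(Δ_2 - Δ_1) = 6
  2·m_2 + 8·m_3 + 2·m_4 = 6(Δ_3 - Δ_2) = 33
Natural end conditions: m_0 = m_4 = 0.
Solving: m_0 = 0, m_1 = -531/112, m_2 = 27/28, m_3 = 435/112, m_4 = 0.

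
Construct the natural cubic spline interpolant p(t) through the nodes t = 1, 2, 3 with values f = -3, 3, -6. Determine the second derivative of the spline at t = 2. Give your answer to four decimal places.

With m_i denoting the second derivative at x_i, h_i = 1, 1, and Δ_i = (y_(i+1) − y_i)/h_i = 6, -9:
  1·m_0 + 4·m_1 + 1·m_2 = 6(Δ_1 - Δ_0) = -90
Natural end conditions: m_0 = m_2 = 0.
Solving: m_0 = 0, m_1 = -45/2, m_2 = 0.

-22.5000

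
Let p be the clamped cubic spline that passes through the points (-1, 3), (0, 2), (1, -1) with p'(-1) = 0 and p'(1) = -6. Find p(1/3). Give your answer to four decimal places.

Put σ_i = p'' at the i-th knot. Here h = (1, 1) and Δ = (-1, -3), so the interior equations h_(i-1)·σ_(i-1) + 2(h_(i-1)+h_i)·σ_i + h_i·σ_(i+1) = 6(Δ_i − Δ_(i-1)) read
  1·σ_0 + 4·σ_1 + 1·σ_2 = 6(Δ_1 - Δ_0) = -12
Clamped end conditions give two more equations: 2h_0·σ_0 + h_0·σ_1 = 6(Δ_0 - p'(-1)) = -6 and h_1·σ_1 + 2h_1·σ_2 = 6(p'(1) - Δ_1) = -18.
Forward elimination and back-substitution give σ_0 = -3, σ_1 = 0, σ_2 = -9.
On [0, 1], p(x) = 2 - 3/2·x + 0·x² - 3/2·x³.
With x = 1/3: p(1/3) = 13/9.

1.4444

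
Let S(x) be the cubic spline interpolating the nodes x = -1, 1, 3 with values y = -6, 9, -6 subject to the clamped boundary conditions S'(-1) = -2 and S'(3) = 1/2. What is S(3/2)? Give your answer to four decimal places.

Let σ_i = S''(x_i). Step sizes h_i = 2, 2; slopes of the chords Δ_i = (y_(i+1) - y_i)/h_i = 15/2, -15/2.
  2·σ_0 + 8·σ_1 + 2·σ_2 = 6(Δ_1 - Δ_0) = -90
Clamped end conditions give two more equations: 2h_0·σ_0 + h_0·σ_1 = 6(Δ_0 - S'(-1)) = 57 and h_1·σ_1 + 2h_1·σ_2 = 6(S'(3) - Δ_1) = 48.
Hence σ_0 = 209/8, σ_1 = -95/4, σ_2 = 191/8.
On [1, 3], S(x) = 9 + 3/8·(x - 1) - 95/8·(x - 1)² + 127/32·(x - 1)³.
With (x - 1) = 1/2: S(3/2) = 1719/256.

6.7148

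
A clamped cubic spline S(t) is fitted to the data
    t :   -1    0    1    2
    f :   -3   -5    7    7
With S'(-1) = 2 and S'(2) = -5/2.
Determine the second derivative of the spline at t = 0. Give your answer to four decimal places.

35.6000

Put σ_i = S'' at the i-th knot. Here h = (1, 1, 1) and Δ = (-2, 12, 0), so the interior equations h_(i-1)·σ_(i-1) + 2(h_(i-1)+h_i)·σ_i + h_i·σ_(i+1) = 6(Δ_i − Δ_(i-1)) read
  1·σ_0 + 4·σ_1 + 1·σ_2 = 6(Δ_1 - Δ_0) = 84
  1·σ_1 + 4·σ_2 + 1·σ_3 = 6(Δ_2 - Δ_1) = -72
Clamped end conditions give two more equations: 2h_0·σ_0 + h_0·σ_1 = 6(Δ_0 - S'(-1)) = -24 and h_2·σ_2 + 2h_2·σ_3 = 6(S'(2) - Δ_2) = -15.
Hence σ_0 = -149/5, σ_1 = 178/5, σ_2 = -143/5, σ_3 = 34/5.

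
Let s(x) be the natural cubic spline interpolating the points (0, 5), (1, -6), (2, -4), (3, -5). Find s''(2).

Let σ_i = s''(x_i). Step sizes h_i = 1, 1, 1; slopes of the chords Δ_i = (y_(i+1) - y_i)/h_i = -11, 2, -1.
  1·σ_0 + 4·σ_1 + 1·σ_2 = 6(Δ_1 - Δ_0) = 78
  1·σ_1 + 4·σ_2 + 1·σ_3 = 6(Δ_2 - Δ_1) = -18
Natural end conditions: σ_0 = σ_3 = 0.
Solving: σ_0 = 0, σ_1 = 22, σ_2 = -10, σ_3 = 0.

-10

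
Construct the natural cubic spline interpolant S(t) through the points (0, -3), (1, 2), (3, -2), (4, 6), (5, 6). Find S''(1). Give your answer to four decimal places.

Put M_i = S'' at the i-th knot. Here h = (1, 2, 1, 1) and Δ = (5, -2, 8, 0), so the interior equations h_(i-1)·M_(i-1) + 2(h_(i-1)+h_i)·M_i + h_i·M_(i+1) = 6(Δ_i − Δ_(i-1)) read
  1·M_0 + 6·M_1 + 2·M_2 = 6(Δ_1 - Δ_0) = -42
  2·M_1 + 6·M_2 + 1·M_3 = 6(Δ_2 - Δ_1) = 60
  1·M_2 + 4·M_3 + 1·M_4 = 6(Δ_3 - Δ_2) = -48
Natural end conditions: M_0 = M_4 = 0.
Hence M_0 = 0, M_1 = -771/61, M_2 = 1032/61, M_3 = -990/61, M_4 = 0.

-12.6393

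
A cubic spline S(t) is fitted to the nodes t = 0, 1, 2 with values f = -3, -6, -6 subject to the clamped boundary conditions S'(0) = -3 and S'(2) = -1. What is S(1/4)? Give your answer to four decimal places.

Write M_i for S''(x_i). With h_i = 1, 1 and divided differences Δ_i = -3, 0, the continuity of S' gives the tridiagonal system
  1·M_0 + 4·M_1 + 1·M_2 = 6(Δ_1 - Δ_0) = 18
Clamped end conditions give two more equations: 2h_0·M_0 + h_0·M_1 = 6(Δ_0 - S'(0)) = 0 and h_1·M_1 + 2h_1·M_2 = 6(S'(2) - Δ_1) = -6.
Solving the tridiagonal system: M_0 = -7/2, M_1 = 7, M_2 = -13/2.
On [0, 1], S(t) = -3 - 3·t - 7/4·t² + 7/4·t³.
With t = 1/4: S(1/4) = -981/256.

-3.8320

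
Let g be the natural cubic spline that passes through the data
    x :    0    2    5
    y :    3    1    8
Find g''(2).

Let m_i = g''(x_i). Step sizes h_i = 2, 3; slopes of the chords Δ_i = (y_(i+1) - y_i)/h_i = -1, 7/3.
  2·m_0 + 10·m_1 + 3·m_2 = 6(Δ_1 - Δ_0) = 20
Natural end conditions: m_0 = m_2 = 0.
Solving: m_0 = 0, m_1 = 2, m_2 = 0.

2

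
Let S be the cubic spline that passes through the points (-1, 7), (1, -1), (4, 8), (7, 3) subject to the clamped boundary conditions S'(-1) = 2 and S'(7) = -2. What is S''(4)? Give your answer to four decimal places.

-4.9474

With M_i denoting the second derivative at x_i, h_i = 2, 3, 3, and Δ_i = (y_(i+1) − y_i)/h_i = -4, 3, -5/3:
  2·M_0 + 10·M_1 + 3·M_2 = 6(Δ_1 - Δ_0) = 42
  3·M_1 + 12·M_2 + 3·M_3 = 6(Δ_2 - Δ_1) = -28
Clamped end conditions give two more equations: 2h_0·M_0 + h_0·M_1 = 6(Δ_0 - S'(-1)) = -36 and h_2·M_2 + 2h_2·M_3 = 6(S'(7) - Δ_2) = -2.
Hence M_0 = -250/19, M_1 = 158/19, M_2 = -94/19, M_3 = 122/57.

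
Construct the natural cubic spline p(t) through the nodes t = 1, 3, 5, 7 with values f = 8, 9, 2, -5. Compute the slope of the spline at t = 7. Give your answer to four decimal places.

Put m_i = p'' at the i-th knot. Here h = (2, 2, 2) and Δ = (1/2, -7/2, -7/2), so the interior equations h_(i-1)·m_(i-1) + 2(h_(i-1)+h_i)·m_i + h_i·m_(i+1) = 6(Δ_i − Δ_(i-1)) read
  2·m_0 + 8·m_1 + 2·m_2 = 6(Δ_1 - Δ_0) = -24
  2·m_1 + 8·m_2 + 2·m_3 = 6(Δ_2 - Δ_1) = 0
Natural end conditions: m_0 = m_3 = 0.
Solving the tridiagonal system: m_0 = 0, m_1 = -16/5, m_2 = 4/5, m_3 = 0.
On [5, 7], p'(t) = b_2 + 2c_2·(t - 5) + 3d_2·(t - 5)² with b_2 = Δ_2 - h_2(2m_2 + m_3)/6 = -121/30, c_2 = m_2/2 = 2/5, d_2 = (m_3 - m_2)/(6h_2) = -1/15. So p'(7) = -97/30.

-3.2333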